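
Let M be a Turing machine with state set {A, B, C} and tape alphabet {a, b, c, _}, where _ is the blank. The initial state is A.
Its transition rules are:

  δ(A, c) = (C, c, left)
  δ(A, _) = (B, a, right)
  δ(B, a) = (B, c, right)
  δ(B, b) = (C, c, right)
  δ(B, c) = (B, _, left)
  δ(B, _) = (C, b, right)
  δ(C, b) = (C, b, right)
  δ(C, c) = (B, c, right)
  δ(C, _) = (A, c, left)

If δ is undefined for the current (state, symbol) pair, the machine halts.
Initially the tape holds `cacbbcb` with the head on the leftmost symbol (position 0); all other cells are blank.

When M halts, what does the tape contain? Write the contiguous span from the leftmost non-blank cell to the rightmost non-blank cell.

A | ___[c]acbbcb   read c → write c, move left, go to C
C | __[_]cacbbcb   read _ → write c, move left, go to A
A | _[_]ccacbbcb   read _ → write a, move right, go to B
B | _a[c]cacbbcb   read c → write _, move left, go to B
B | _[a]_cacbbcb   read a → write c, move right, go to B
B | _c[_]cacbbcb   read _ → write b, move right, go to C
C | _cb[c]acbbcb   read c → write c, move right, go to B
B | _cbc[a]cbbcb   read a → write c, move right, go to B
B | _cbcc[c]bbcb   read c → write _, move left, go to B
B | _cbc[c]_bbcb   read c → write _, move left, go to B
B | _cb[c]__bbcb   read c → write _, move left, go to B
B | _c[b]___bbcb   read b → write c, move right, go to C
C | _cc[_]__bbcb   read _ → write c, move left, go to A
A | _c[c]c__bbcb   read c → write c, move left, go to C
C | _[c]cc__bbcb   read c → write c, move right, go to B
B | _c[c]c__bbcb   read c → write _, move left, go to B
B | _[c]_c__bbcb   read c → write _, move left, go to B
B | [_]__c__bbcb   read _ → write b, move right, go to C
C | b[_]_c__bbcb   read _ → write c, move left, go to A
A | [b]c_c__bbcb
The non-blank tape span at halt is bc_c__bbcb.

bc_c__bbcb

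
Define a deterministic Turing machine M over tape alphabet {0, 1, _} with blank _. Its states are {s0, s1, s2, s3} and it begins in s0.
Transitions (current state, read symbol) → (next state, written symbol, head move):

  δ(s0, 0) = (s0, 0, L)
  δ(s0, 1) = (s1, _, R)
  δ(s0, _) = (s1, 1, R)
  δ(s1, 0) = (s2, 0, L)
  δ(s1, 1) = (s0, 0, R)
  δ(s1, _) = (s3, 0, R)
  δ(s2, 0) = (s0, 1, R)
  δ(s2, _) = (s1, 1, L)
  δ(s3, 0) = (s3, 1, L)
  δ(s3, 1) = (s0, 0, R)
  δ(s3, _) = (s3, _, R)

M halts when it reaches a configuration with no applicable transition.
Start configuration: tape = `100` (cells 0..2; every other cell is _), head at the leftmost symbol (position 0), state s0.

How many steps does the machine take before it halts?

state=s0 head=0 tape=__[1]00   (s0,1)→(s1,_,R)
state=s1 head=1 tape=___[0]0   (s1,0)→(s2,0,L)
state=s2 head=0 tape=__[_]00   (s2,_)→(s1,1,L)
state=s1 head=-1 tape=_[_]100   (s1,_)→(s3,0,R)
state=s3 head=0 tape=_0[1]00   (s3,1)→(s0,0,R)
state=s0 head=1 tape=_00[0]0   (s0,0)→(s0,0,L)
state=s0 head=0 tape=_0[0]00   (s0,0)→(s0,0,L)
state=s0 head=-1 tape=_[0]000   (s0,0)→(s0,0,L)
state=s0 head=-2 tape=[_]0000   (s0,_)→(s1,1,R)
state=s1 head=-1 tape=1[0]000   (s1,0)→(s2,0,L)
state=s2 head=-2 tape=[1]0000
M halts after 10 transitions.

10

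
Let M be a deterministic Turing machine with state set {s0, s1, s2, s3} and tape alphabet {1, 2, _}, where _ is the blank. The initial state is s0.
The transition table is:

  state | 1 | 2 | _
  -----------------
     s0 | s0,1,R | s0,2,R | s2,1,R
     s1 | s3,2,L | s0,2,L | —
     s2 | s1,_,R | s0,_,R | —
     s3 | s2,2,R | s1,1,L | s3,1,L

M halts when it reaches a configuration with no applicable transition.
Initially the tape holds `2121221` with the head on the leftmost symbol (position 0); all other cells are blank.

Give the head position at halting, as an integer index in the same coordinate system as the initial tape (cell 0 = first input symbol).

s0 | [2]121221__   read 2 → write 2, move R, go to s0
s0 | 2[1]21221__   read 1 → write 1, move R, go to s0
s0 | 21[2]1221__   read 2 → write 2, move R, go to s0
s0 | 212[1]221__   read 1 → write 1, move R, go to s0
s0 | 2121[2]21__   read 2 → write 2, move R, go to s0
s0 | 21212[2]1__   read 2 → write 2, move R, go to s0
s0 | 212122[1]__   read 1 → write 1, move R, go to s0
s0 | 2121221[_]_   read _ → write 1, move R, go to s2
s2 | 21212211[_]
At halt the head is at cell 8.

8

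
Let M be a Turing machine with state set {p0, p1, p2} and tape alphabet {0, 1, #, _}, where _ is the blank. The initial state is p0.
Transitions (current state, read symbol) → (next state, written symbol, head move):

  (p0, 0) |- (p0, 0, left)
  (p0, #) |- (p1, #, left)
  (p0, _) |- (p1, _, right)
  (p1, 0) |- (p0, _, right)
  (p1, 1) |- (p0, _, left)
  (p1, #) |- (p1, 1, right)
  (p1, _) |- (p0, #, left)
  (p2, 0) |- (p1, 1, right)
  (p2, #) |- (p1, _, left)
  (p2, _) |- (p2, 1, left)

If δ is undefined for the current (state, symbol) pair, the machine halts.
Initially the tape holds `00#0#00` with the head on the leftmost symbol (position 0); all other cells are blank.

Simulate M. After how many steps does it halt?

14

state=p0 head=0 tape=_[0]0#0#00   (p0,0)→(p0,0,left)
state=p0 head=-1 tape=[_]00#0#00   (p0,_)→(p1,_,right)
state=p1 head=0 tape=_[0]0#0#00   (p1,0)→(p0,_,right)
state=p0 head=1 tape=__[0]#0#00   (p0,0)→(p0,0,left)
state=p0 head=0 tape=_[_]0#0#00   (p0,_)→(p1,_,right)
state=p1 head=1 tape=__[0]#0#00   (p1,0)→(p0,_,right)
state=p0 head=2 tape=___[#]0#00   (p0,#)→(p1,#,left)
state=p1 head=1 tape=__[_]#0#00   (p1,_)→(p0,#,left)
state=p0 head=0 tape=_[_]##0#00   (p0,_)→(p1,_,right)
state=p1 head=1 tape=__[#]#0#00   (p1,#)→(p1,1,right)
state=p1 head=2 tape=__1[#]0#00   (p1,#)→(p1,1,right)
state=p1 head=3 tape=__11[0]#00   (p1,0)→(p0,_,right)
state=p0 head=4 tape=__11_[#]00   (p0,#)→(p1,#,left)
state=p1 head=3 tape=__11[_]#00   (p1,_)→(p0,#,left)
state=p0 head=2 tape=__1[1]##00
M halts after 14 transitions.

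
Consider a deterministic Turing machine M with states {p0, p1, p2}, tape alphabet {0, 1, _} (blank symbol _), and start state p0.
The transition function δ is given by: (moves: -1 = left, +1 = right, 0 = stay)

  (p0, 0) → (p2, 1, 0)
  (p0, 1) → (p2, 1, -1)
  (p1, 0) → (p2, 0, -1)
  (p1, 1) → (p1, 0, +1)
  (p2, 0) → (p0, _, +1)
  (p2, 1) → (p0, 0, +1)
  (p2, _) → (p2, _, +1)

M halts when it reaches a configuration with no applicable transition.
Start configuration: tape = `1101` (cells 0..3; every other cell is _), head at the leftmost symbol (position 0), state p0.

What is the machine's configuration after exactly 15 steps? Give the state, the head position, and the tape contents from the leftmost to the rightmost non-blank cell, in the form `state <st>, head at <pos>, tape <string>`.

state p0, head at 4, tape 0_0

state=p0 head=0 tape=_[1]101_   (p0,1)→(p2,1,-1)
state=p2 head=-1 tape=[_]1101_   (p2,_)→(p2,_,+1)
state=p2 head=0 tape=_[1]101_   (p2,1)→(p0,0,+1)
state=p0 head=1 tape=_0[1]01_   (p0,1)→(p2,1,-1)
state=p2 head=0 tape=_[0]101_   (p2,0)→(p0,_,+1)
state=p0 head=1 tape=__[1]01_   (p0,1)→(p2,1,-1)
state=p2 head=0 tape=_[_]101_   (p2,_)→(p2,_,+1)
state=p2 head=1 tape=__[1]01_   (p2,1)→(p0,0,+1)
state=p0 head=2 tape=__0[0]1_   (p0,0)→(p2,1,0)
state=p2 head=2 tape=__0[1]1_   (p2,1)→(p0,0,+1)
state=p0 head=3 tape=__00[1]_   (p0,1)→(p2,1,-1)
state=p2 head=2 tape=__0[0]1_   (p2,0)→(p0,_,+1)
state=p0 head=3 tape=__0_[1]_   (p0,1)→(p2,1,-1)
state=p2 head=2 tape=__0[_]1_   (p2,_)→(p2,_,+1)
state=p2 head=3 tape=__0_[1]_   (p2,1)→(p0,0,+1)
state=p0 head=4 tape=__0_0[_]
After 15 steps: state p0, head at 4, tape 0_0.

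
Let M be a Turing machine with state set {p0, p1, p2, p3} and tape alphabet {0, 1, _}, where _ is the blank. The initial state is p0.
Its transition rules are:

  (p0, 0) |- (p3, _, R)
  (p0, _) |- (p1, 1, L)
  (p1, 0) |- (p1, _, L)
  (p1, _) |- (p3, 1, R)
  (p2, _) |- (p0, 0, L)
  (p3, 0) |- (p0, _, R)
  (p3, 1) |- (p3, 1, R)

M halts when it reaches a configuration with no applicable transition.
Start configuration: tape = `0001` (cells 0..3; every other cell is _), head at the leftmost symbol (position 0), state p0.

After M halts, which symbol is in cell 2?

p0 | [0]001_   read 0 → write _, move R, go to p3
p3 | _[0]01_   read 0 → write _, move R, go to p0
p0 | __[0]1_   read 0 → write _, move R, go to p3
p3 | ___[1]_   read 1 → write 1, move R, go to p3
p3 | ___1[_]
Cell 2 holds _ when M halts.

_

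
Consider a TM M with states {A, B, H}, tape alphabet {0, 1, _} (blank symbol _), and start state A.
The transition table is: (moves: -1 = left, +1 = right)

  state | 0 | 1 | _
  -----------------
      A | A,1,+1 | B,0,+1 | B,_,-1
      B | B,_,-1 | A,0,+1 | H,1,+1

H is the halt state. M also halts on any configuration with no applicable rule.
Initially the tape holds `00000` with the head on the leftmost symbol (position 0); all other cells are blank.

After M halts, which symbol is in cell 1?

A | _[0]0000_   read 0 → write 1, move +1, go to A
A | _1[0]000_   read 0 → write 1, move +1, go to A
A | _11[0]00_   read 0 → write 1, move +1, go to A
A | _111[0]0_   read 0 → write 1, move +1, go to A
A | _1111[0]_   read 0 → write 1, move +1, go to A
A | _11111[_]   read _ → write _, move -1, go to B
B | _1111[1]_   read 1 → write 0, move +1, go to A
A | _11110[_]   read _ → write _, move -1, go to B
B | _1111[0]_   read 0 → write _, move -1, go to B
B | _111[1]__   read 1 → write 0, move +1, go to A
A | _1110[_]_   read _ → write _, move -1, go to B
B | _111[0]__   read 0 → write _, move -1, go to B
B | _11[1]___   read 1 → write 0, move +1, go to A
A | _110[_]__   read _ → write _, move -1, go to B
B | _11[0]___   read 0 → write _, move -1, go to B
B | _1[1]____   read 1 → write 0, move +1, go to A
A | _10[_]___   read _ → write _, move -1, go to B
B | _1[0]____   read 0 → write _, move -1, go to B
B | _[1]_____   read 1 → write 0, move +1, go to A
A | _0[_]____   read _ → write _, move -1, go to B
B | _[0]_____   read 0 → write _, move -1, go to B
B | [_]______   read _ → write 1, move +1, go to H
H | 1[_]_____
Cell 1 holds _ when M halts.

_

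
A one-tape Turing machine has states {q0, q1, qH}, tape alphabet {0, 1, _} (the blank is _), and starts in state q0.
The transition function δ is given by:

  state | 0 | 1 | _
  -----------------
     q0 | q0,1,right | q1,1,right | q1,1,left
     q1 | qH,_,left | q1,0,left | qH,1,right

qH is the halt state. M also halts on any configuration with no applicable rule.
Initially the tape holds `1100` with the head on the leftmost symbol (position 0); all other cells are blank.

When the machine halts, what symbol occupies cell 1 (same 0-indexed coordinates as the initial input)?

0

q0 | _[1]100   read 1 → write 1, move right, go to q1
q1 | _1[1]00   read 1 → write 0, move left, go to q1
q1 | _[1]000   read 1 → write 0, move left, go to q1
q1 | [_]0000   read _ → write 1, move right, go to qH
qH | 1[0]000
Cell 1 holds 0 when M halts.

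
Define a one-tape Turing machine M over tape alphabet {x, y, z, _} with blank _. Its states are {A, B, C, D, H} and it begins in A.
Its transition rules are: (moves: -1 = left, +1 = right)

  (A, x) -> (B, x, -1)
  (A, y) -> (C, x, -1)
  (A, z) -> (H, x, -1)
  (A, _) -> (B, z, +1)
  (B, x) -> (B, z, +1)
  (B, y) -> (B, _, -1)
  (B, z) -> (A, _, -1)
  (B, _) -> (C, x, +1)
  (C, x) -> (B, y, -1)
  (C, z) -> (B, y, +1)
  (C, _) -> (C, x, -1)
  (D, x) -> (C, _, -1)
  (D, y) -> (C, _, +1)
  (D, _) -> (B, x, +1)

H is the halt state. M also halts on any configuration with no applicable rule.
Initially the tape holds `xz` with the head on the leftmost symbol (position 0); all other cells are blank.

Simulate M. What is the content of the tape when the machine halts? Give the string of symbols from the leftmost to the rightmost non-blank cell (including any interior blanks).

zxyxz

A | ___[x]z   read x → write x, move -1, go to B
B | __[_]xz   read _ → write x, move +1, go to C
C | __x[x]z   read x → write y, move -1, go to B
B | __[x]yz   read x → write z, move +1, go to B
B | __z[y]z   read y → write _, move -1, go to B
B | __[z]_z   read z → write _, move -1, go to A
A | _[_]__z   read _ → write z, move +1, go to B
B | _z[_]_z   read _ → write x, move +1, go to C
C | _zx[_]z   read _ → write x, move -1, go to C
C | _z[x]xz   read x → write y, move -1, go to B
B | _[z]yxz   read z → write _, move -1, go to A
A | [_]_yxz   read _ → write z, move +1, go to B
B | z[_]yxz   read _ → write x, move +1, go to C
C | zx[y]xz
The non-blank tape span at halt is zxyxz.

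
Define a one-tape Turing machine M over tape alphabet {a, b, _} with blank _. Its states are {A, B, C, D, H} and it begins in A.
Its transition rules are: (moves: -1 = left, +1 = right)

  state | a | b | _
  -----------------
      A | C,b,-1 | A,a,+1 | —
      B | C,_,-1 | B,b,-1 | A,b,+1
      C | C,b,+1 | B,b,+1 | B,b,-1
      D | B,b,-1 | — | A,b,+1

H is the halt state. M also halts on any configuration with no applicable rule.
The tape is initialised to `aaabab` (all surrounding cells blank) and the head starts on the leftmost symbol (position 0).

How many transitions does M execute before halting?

A | __[a]aabab_   read a → write b, move -1, go to C
C | _[_]baabab_   read _ → write b, move -1, go to B
B | [_]bbaabab_   read _ → write b, move +1, go to A
A | b[b]baabab_   read b → write a, move +1, go to A
A | ba[b]aabab_   read b → write a, move +1, go to A
A | baa[a]abab_   read a → write b, move -1, go to C
C | ba[a]babab_   read a → write b, move +1, go to C
C | bab[b]abab_   read b → write b, move +1, go to B
B | babb[a]bab_   read a → write _, move -1, go to C
C | bab[b]_bab_   read b → write b, move +1, go to B
B | babb[_]bab_   read _ → write b, move +1, go to A
A | babbb[b]ab_   read b → write a, move +1, go to A
A | babbba[a]b_   read a → write b, move -1, go to C
C | babbb[a]bb_   read a → write b, move +1, go to C
C | babbbb[b]b_   read b → write b, move +1, go to B
B | babbbbb[b]_   read b → write b, move -1, go to B
B | babbbb[b]b_   read b → write b, move -1, go to B
B | babbb[b]bb_   read b → write b, move -1, go to B
B | babb[b]bbb_   read b → write b, move -1, go to B
B | bab[b]bbbb_   read b → write b, move -1, go to B
B | ba[b]bbbbb_   read b → write b, move -1, go to B
B | b[a]bbbbbb_   read a → write _, move -1, go to C
C | [b]_bbbbbb_   read b → write b, move +1, go to B
B | b[_]bbbbbb_   read _ → write b, move +1, go to A
A | bb[b]bbbbb_   read b → write a, move +1, go to A
A | bba[b]bbbb_   read b → write a, move +1, go to A
A | bbaa[b]bbb_   read b → write a, move +1, go to A
A | bbaaa[b]bb_   read b → write a, move +1, go to A
A | bbaaaa[b]b_   read b → write a, move +1, go to A
A | bbaaaaa[b]_   read b → write a, move +1, go to A
A | bbaaaaaa[_]
M halts after 30 transitions.

30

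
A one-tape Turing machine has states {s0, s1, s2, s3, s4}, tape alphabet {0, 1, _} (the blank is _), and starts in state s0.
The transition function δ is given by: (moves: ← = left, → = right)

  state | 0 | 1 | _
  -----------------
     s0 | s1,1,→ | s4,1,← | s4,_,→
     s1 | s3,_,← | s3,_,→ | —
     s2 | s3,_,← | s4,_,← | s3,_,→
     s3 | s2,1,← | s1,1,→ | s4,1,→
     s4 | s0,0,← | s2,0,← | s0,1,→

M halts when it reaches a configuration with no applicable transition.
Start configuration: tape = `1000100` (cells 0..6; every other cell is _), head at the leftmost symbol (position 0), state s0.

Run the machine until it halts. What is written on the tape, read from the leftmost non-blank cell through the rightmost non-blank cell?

s0 | __[1]000100   read 1 → write 1, move ←, go to s4
s4 | _[_]1000100   read _ → write 1, move →, go to s0
s0 | _1[1]000100   read 1 → write 1, move ←, go to s4
s4 | _[1]1000100   read 1 → write 0, move ←, go to s2
s2 | [_]01000100   read _ → write _, move →, go to s3
s3 | _[0]1000100   read 0 → write 1, move ←, go to s2
s2 | [_]11000100   read _ → write _, move →, go to s3
s3 | _[1]1000100   read 1 → write 1, move →, go to s1
s1 | _1[1]000100   read 1 → write _, move →, go to s3
s3 | _1_[0]00100   read 0 → write 1, move ←, go to s2
s2 | _1[_]100100   read _ → write _, move →, go to s3
s3 | _1_[1]00100   read 1 → write 1, move →, go to s1
s1 | _1_1[0]0100   read 0 → write _, move ←, go to s3
s3 | _1_[1]_0100   read 1 → write 1, move →, go to s1
s1 | _1_1[_]0100
The non-blank tape span at halt is 1_1_0100.

1_1_0100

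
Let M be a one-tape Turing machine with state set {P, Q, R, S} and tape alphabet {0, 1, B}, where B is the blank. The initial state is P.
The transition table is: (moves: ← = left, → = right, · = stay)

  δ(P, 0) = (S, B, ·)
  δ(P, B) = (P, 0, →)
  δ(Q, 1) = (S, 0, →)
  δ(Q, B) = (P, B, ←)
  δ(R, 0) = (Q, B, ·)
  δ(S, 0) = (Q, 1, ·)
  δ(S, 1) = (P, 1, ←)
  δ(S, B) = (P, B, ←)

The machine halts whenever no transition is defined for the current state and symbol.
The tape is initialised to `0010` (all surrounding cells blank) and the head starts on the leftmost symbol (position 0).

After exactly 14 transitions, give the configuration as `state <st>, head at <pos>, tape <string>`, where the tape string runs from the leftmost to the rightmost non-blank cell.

P | BB[0]010   read 0 → write B, move ·, go to S
S | BB[B]010   read B → write B, move ←, go to P
P | B[B]B010   read B → write 0, move →, go to P
P | B0[B]010   read B → write 0, move →, go to P
P | B00[0]10   read 0 → write B, move ·, go to S
S | B00[B]10   read B → write B, move ←, go to P
P | B0[0]B10   read 0 → write B, move ·, go to S
S | B0[B]B10   read B → write B, move ←, go to P
P | B[0]BB10   read 0 → write B, move ·, go to S
S | B[B]BB10   read B → write B, move ←, go to P
P | [B]BBB10   read B → write 0, move →, go to P
P | 0[B]BB10   read B → write 0, move →, go to P
P | 00[B]B10   read B → write 0, move →, go to P
P | 000[B]10   read B → write 0, move →, go to P
P | 0000[1]0
After 14 steps: state P, head at 2, tape 000010.

state P, head at 2, tape 000010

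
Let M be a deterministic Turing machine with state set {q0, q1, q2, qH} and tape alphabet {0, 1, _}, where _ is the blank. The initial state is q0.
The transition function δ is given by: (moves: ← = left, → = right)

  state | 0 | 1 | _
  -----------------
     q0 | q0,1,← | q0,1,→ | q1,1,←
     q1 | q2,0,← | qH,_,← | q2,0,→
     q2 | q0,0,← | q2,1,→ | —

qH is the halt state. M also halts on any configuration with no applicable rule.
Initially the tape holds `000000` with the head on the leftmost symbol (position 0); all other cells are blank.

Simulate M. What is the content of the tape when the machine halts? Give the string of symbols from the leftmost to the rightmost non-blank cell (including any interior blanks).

0111111_1

state=q0 head=0 tape=__[0]00000_   (q0,0)→(q0,1,←)
state=q0 head=-1 tape=_[_]100000_   (q0,_)→(q1,1,←)
state=q1 head=-2 tape=[_]1100000_   (q1,_)→(q2,0,→)
state=q2 head=-1 tape=0[1]100000_   (q2,1)→(q2,1,→)
state=q2 head=0 tape=01[1]00000_   (q2,1)→(q2,1,→)
state=q2 head=1 tape=011[0]0000_   (q2,0)→(q0,0,←)
state=q0 head=0 tape=01[1]00000_   (q0,1)→(q0,1,→)
state=q0 head=1 tape=011[0]0000_   (q0,0)→(q0,1,←)
state=q0 head=0 tape=01[1]10000_   (q0,1)→(q0,1,→)
state=q0 head=1 tape=011[1]0000_   (q0,1)→(q0,1,→)
state=q0 head=2 tape=0111[0]000_   (q0,0)→(q0,1,←)
state=q0 head=1 tape=011[1]1000_   (q0,1)→(q0,1,→)
state=q0 head=2 tape=0111[1]000_   (q0,1)→(q0,1,→)
state=q0 head=3 tape=01111[0]00_   (q0,0)→(q0,1,←)
state=q0 head=2 tape=0111[1]100_   (q0,1)→(q0,1,→)
state=q0 head=3 tape=01111[1]00_   (q0,1)→(q0,1,→)
state=q0 head=4 tape=011111[0]0_   (q0,0)→(q0,1,←)
state=q0 head=3 tape=01111[1]10_   (q0,1)→(q0,1,→)
state=q0 head=4 tape=011111[1]0_   (q0,1)→(q0,1,→)
state=q0 head=5 tape=0111111[0]_   (q0,0)→(q0,1,←)
state=q0 head=4 tape=011111[1]1_   (q0,1)→(q0,1,→)
state=q0 head=5 tape=0111111[1]_   (q0,1)→(q0,1,→)
state=q0 head=6 tape=01111111[_]   (q0,_)→(q1,1,←)
state=q1 head=5 tape=0111111[1]1   (q1,1)→(qH,_,←)
state=qH head=4 tape=011111[1]_1
The non-blank tape span at halt is 0111111_1.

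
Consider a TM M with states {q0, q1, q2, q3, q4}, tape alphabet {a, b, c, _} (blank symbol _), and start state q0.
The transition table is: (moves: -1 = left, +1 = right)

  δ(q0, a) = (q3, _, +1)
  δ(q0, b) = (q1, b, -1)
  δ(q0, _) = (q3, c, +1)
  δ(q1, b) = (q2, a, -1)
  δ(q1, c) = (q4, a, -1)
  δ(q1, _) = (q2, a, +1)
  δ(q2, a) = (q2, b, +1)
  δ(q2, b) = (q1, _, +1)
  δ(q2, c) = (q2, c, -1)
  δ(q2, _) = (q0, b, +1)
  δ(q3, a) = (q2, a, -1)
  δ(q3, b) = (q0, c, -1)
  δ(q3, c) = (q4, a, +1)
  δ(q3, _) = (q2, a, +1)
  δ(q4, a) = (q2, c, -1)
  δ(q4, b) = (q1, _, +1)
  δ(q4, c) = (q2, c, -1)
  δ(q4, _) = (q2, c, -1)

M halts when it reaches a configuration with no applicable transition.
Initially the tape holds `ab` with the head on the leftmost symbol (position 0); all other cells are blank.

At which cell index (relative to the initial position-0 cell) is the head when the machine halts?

q0 | _[a]b_   read a → write _, move +1, go to q3
q3 | __[b]_   read b → write c, move -1, go to q0
q0 | _[_]c_   read _ → write c, move +1, go to q3
q3 | _c[c]_   read c → write a, move +1, go to q4
q4 | _ca[_]   read _ → write c, move -1, go to q2
q2 | _c[a]c   read a → write b, move +1, go to q2
q2 | _cb[c]   read c → write c, move -1, go to q2
q2 | _c[b]c   read b → write _, move +1, go to q1
q1 | _c_[c]   read c → write a, move -1, go to q4
q4 | _c[_]a   read _ → write c, move -1, go to q2
q2 | _[c]ca   read c → write c, move -1, go to q2
q2 | [_]cca   read _ → write b, move +1, go to q0
q0 | b[c]ca
At halt the head is at cell 0.

0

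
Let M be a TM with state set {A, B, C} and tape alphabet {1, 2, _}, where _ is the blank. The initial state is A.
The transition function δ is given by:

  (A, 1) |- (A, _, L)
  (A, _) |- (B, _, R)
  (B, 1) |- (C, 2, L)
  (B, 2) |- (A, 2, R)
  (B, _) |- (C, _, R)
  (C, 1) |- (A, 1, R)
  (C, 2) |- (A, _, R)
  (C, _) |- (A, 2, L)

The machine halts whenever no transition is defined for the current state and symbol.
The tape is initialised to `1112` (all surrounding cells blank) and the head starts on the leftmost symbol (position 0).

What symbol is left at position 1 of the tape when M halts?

_

state=A head=0 tape=_[1]112   (A,1)→(A,_,L)
state=A head=-1 tape=[_]_112   (A,_)→(B,_,R)
state=B head=0 tape=_[_]112   (B,_)→(C,_,R)
state=C head=1 tape=__[1]12   (C,1)→(A,1,R)
state=A head=2 tape=__1[1]2   (A,1)→(A,_,L)
state=A head=1 tape=__[1]_2   (A,1)→(A,_,L)
state=A head=0 tape=_[_]__2   (A,_)→(B,_,R)
state=B head=1 tape=__[_]_2   (B,_)→(C,_,R)
state=C head=2 tape=___[_]2   (C,_)→(A,2,L)
state=A head=1 tape=__[_]22   (A,_)→(B,_,R)
state=B head=2 tape=___[2]2   (B,2)→(A,2,R)
state=A head=3 tape=___2[2]
Cell 1 holds _ when M halts.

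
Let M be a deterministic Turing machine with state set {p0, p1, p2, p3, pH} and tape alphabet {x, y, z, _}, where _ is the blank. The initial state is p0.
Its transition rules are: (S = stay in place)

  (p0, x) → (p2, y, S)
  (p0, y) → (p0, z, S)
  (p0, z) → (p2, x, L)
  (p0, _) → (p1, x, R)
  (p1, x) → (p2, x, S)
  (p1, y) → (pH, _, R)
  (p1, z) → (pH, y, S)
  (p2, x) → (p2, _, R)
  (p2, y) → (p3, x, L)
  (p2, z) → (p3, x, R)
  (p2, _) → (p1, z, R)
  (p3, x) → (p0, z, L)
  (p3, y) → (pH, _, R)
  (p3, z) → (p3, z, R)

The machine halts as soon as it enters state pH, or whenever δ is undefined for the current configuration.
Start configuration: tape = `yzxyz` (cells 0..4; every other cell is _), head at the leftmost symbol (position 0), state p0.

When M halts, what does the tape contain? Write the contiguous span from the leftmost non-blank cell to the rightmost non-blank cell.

z_xzyz

p0 | _[y]zxyz   read y → write z, move S, go to p0
p0 | _[z]zxyz   read z → write x, move L, go to p2
p2 | [_]xzxyz   read _ → write z, move R, go to p1
p1 | z[x]zxyz   read x → write x, move S, go to p2
p2 | z[x]zxyz   read x → write _, move R, go to p2
p2 | z_[z]xyz   read z → write x, move R, go to p3
p3 | z_x[x]yz   read x → write z, move L, go to p0
p0 | z_[x]zyz   read x → write y, move S, go to p2
p2 | z_[y]zyz   read y → write x, move L, go to p3
p3 | z[_]xzyz
The non-blank tape span at halt is z_xzyz.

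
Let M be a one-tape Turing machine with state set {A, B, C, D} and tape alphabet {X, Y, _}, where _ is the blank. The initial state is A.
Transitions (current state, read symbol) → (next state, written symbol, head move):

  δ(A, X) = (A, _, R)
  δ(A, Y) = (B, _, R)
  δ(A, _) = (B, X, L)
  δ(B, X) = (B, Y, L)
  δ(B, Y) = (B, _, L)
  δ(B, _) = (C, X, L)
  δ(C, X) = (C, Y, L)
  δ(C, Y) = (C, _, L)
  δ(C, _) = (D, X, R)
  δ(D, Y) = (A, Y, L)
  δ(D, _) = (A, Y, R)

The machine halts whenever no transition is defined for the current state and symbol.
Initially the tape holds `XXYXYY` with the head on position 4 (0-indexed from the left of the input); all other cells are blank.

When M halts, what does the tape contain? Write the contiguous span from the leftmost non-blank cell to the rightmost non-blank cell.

A | _XXYX[Y]Y   read Y → write _, move R, go to B
B | _XXYX_[Y]   read Y → write _, move L, go to B
B | _XXYX[_]_   read _ → write X, move L, go to C
C | _XXY[X]X_   read X → write Y, move L, go to C
C | _XX[Y]YX_   read Y → write _, move L, go to C
C | _X[X]_YX_   read X → write Y, move L, go to C
C | _[X]Y_YX_   read X → write Y, move L, go to C
C | [_]YY_YX_   read _ → write X, move R, go to D
D | X[Y]Y_YX_   read Y → write Y, move L, go to A
A | [X]YY_YX_   read X → write _, move R, go to A
A | _[Y]Y_YX_   read Y → write _, move R, go to B
B | __[Y]_YX_   read Y → write _, move L, go to B
B | _[_]__YX_   read _ → write X, move L, go to C
C | [_]X__YX_   read _ → write X, move R, go to D
D | X[X]__YX_
The non-blank tape span at halt is XX__YX.

XX__YX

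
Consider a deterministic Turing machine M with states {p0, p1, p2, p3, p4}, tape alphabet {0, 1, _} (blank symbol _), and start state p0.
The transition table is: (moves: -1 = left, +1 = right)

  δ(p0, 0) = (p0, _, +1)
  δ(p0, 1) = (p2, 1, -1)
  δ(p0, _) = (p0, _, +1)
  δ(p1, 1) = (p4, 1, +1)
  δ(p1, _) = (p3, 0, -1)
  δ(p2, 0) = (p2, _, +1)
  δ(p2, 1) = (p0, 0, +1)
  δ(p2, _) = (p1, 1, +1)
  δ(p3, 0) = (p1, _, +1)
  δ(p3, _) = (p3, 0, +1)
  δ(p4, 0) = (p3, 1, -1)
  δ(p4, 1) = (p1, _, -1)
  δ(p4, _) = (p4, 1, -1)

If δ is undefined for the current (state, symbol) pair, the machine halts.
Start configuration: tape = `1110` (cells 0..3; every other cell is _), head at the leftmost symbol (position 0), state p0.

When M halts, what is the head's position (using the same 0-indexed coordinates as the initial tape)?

state=p0 head=0 tape=___[1]110   (p0,1)→(p2,1,-1)
state=p2 head=-1 tape=__[_]1110   (p2,_)→(p1,1,+1)
state=p1 head=0 tape=__1[1]110   (p1,1)→(p4,1,+1)
state=p4 head=1 tape=__11[1]10   (p4,1)→(p1,_,-1)
state=p1 head=0 tape=__1[1]_10   (p1,1)→(p4,1,+1)
state=p4 head=1 tape=__11[_]10   (p4,_)→(p4,1,-1)
state=p4 head=0 tape=__1[1]110   (p4,1)→(p1,_,-1)
state=p1 head=-1 tape=__[1]_110   (p1,1)→(p4,1,+1)
state=p4 head=0 tape=__1[_]110   (p4,_)→(p4,1,-1)
state=p4 head=-1 tape=__[1]1110   (p4,1)→(p1,_,-1)
state=p1 head=-2 tape=_[_]_1110   (p1,_)→(p3,0,-1)
state=p3 head=-3 tape=[_]0_1110   (p3,_)→(p3,0,+1)
state=p3 head=-2 tape=0[0]_1110   (p3,0)→(p1,_,+1)
state=p1 head=-1 tape=0_[_]1110   (p1,_)→(p3,0,-1)
state=p3 head=-2 tape=0[_]01110   (p3,_)→(p3,0,+1)
state=p3 head=-1 tape=00[0]1110   (p3,0)→(p1,_,+1)
state=p1 head=0 tape=00_[1]110   (p1,1)→(p4,1,+1)
state=p4 head=1 tape=00_1[1]10   (p4,1)→(p1,_,-1)
state=p1 head=0 tape=00_[1]_10   (p1,1)→(p4,1,+1)
state=p4 head=1 tape=00_1[_]10   (p4,_)→(p4,1,-1)
state=p4 head=0 tape=00_[1]110   (p4,1)→(p1,_,-1)
state=p1 head=-1 tape=00[_]_110   (p1,_)→(p3,0,-1)
state=p3 head=-2 tape=0[0]0_110   (p3,0)→(p1,_,+1)
state=p1 head=-1 tape=0_[0]_110
At halt the head is at cell -1.

-1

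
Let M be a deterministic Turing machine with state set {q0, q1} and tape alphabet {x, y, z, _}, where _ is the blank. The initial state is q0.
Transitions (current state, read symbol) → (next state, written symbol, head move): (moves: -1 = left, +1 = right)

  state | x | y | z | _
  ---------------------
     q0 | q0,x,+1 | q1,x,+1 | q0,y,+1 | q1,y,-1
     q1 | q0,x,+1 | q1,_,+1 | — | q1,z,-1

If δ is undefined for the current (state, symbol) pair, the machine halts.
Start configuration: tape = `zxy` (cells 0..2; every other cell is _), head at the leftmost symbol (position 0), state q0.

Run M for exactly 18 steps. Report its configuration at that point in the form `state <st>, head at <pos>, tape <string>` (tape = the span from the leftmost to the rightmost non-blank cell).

state=q0 head=0 tape=[z]xy____   (q0,z)→(q0,y,+1)
state=q0 head=1 tape=y[x]y____   (q0,x)→(q0,x,+1)
state=q0 head=2 tape=yx[y]____   (q0,y)→(q1,x,+1)
state=q1 head=3 tape=yxx[_]___   (q1,_)→(q1,z,-1)
state=q1 head=2 tape=yx[x]z___   (q1,x)→(q0,x,+1)
state=q0 head=3 tape=yxx[z]___   (q0,z)→(q0,y,+1)
state=q0 head=4 tape=yxxy[_]__   (q0,_)→(q1,y,-1)
state=q1 head=3 tape=yxx[y]y__   (q1,y)→(q1,_,+1)
state=q1 head=4 tape=yxx_[y]__   (q1,y)→(q1,_,+1)
state=q1 head=5 tape=yxx__[_]_   (q1,_)→(q1,z,-1)
state=q1 head=4 tape=yxx_[_]z_   (q1,_)→(q1,z,-1)
state=q1 head=3 tape=yxx[_]zz_   (q1,_)→(q1,z,-1)
state=q1 head=2 tape=yx[x]zzz_   (q1,x)→(q0,x,+1)
state=q0 head=3 tape=yxx[z]zz_   (q0,z)→(q0,y,+1)
state=q0 head=4 tape=yxxy[z]z_   (q0,z)→(q0,y,+1)
state=q0 head=5 tape=yxxyy[z]_   (q0,z)→(q0,y,+1)
state=q0 head=6 tape=yxxyyy[_]   (q0,_)→(q1,y,-1)
state=q1 head=5 tape=yxxyy[y]y   (q1,y)→(q1,_,+1)
state=q1 head=6 tape=yxxyy_[y]
After 18 steps: state q1, head at 6, tape yxxyy_y.

state q1, head at 6, tape yxxyy_y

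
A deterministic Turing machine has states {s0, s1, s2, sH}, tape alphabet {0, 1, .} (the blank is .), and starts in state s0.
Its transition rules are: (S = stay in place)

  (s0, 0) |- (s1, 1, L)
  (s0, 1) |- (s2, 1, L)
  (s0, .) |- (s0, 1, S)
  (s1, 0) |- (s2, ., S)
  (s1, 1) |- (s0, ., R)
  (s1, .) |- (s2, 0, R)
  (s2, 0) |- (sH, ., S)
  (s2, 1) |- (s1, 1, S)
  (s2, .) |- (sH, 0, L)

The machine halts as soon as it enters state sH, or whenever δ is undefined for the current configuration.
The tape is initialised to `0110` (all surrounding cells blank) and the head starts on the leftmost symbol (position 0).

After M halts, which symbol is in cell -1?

0

state=s0 head=0 tape=.[0]110   (s0,0)→(s1,1,L)
state=s1 head=-1 tape=[.]1110   (s1,.)→(s2,0,R)
state=s2 head=0 tape=0[1]110   (s2,1)→(s1,1,S)
state=s1 head=0 tape=0[1]110   (s1,1)→(s0,.,R)
state=s0 head=1 tape=0.[1]10   (s0,1)→(s2,1,L)
state=s2 head=0 tape=0[.]110   (s2,.)→(sH,0,L)
state=sH head=-1 tape=[0]0110
Cell -1 holds 0 when M halts.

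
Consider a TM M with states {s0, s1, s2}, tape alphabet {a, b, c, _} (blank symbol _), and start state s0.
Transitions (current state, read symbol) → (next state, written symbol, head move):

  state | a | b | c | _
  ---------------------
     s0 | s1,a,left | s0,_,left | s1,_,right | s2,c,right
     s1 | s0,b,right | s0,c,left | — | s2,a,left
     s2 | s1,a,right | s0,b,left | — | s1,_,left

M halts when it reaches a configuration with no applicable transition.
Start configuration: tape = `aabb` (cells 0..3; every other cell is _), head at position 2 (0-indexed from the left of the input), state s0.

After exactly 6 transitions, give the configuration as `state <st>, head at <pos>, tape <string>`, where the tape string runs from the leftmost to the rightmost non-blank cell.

state s2, head at 0, tape cca_b

state=s0 head=2 tape=_aa[b]b   (s0,b)→(s0,_,left)
state=s0 head=1 tape=_a[a]_b   (s0,a)→(s1,a,left)
state=s1 head=0 tape=_[a]a_b   (s1,a)→(s0,b,right)
state=s0 head=1 tape=_b[a]_b   (s0,a)→(s1,a,left)
state=s1 head=0 tape=_[b]a_b   (s1,b)→(s0,c,left)
state=s0 head=-1 tape=[_]ca_b   (s0,_)→(s2,c,right)
state=s2 head=0 tape=c[c]a_b
After 6 steps: state s2, head at 0, tape cca_b.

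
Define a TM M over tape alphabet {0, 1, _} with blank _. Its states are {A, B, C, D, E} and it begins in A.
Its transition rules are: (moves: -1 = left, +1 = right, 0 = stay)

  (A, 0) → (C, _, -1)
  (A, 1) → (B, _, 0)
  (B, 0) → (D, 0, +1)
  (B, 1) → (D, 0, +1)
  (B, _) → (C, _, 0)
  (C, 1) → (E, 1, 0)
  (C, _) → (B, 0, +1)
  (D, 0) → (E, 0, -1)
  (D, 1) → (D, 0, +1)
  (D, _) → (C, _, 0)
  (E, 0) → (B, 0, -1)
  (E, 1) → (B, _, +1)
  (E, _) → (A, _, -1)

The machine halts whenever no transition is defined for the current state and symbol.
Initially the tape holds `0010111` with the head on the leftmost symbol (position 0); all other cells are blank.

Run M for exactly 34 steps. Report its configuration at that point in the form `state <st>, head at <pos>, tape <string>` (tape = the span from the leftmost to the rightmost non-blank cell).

state C, head at -4, tape 0000000111

state=A head=0 tape=____[0]010111   (A,0)→(C,_,-1)
state=C head=-1 tape=___[_]_010111   (C,_)→(B,0,+1)
state=B head=0 tape=___0[_]010111   (B,_)→(C,_,0)
state=C head=0 tape=___0[_]010111   (C,_)→(B,0,+1)
state=B head=1 tape=___00[0]10111   (B,0)→(D,0,+1)
state=D head=2 tape=___000[1]0111   (D,1)→(D,0,+1)
state=D head=3 tape=___0000[0]111   (D,0)→(E,0,-1)
state=E head=2 tape=___000[0]0111   (E,0)→(B,0,-1)
state=B head=1 tape=___00[0]00111   (B,0)→(D,0,+1)
state=D head=2 tape=___000[0]0111   (D,0)→(E,0,-1)
state=E head=1 tape=___00[0]00111   (E,0)→(B,0,-1)
state=B head=0 tape=___0[0]000111   (B,0)→(D,0,+1)
state=D head=1 tape=___00[0]00111   (D,0)→(E,0,-1)
state=E head=0 tape=___0[0]000111   (E,0)→(B,0,-1)
state=B head=-1 tape=___[0]0000111   (B,0)→(D,0,+1)
state=D head=0 tape=___0[0]000111   (D,0)→(E,0,-1)
state=E head=-1 tape=___[0]0000111   (E,0)→(B,0,-1)
state=B head=-2 tape=__[_]00000111   (B,_)→(C,_,0)
state=C head=-2 tape=__[_]00000111   (C,_)→(B,0,+1)
state=B head=-1 tape=__0[0]0000111   (B,0)→(D,0,+1)
state=D head=0 tape=__00[0]000111   (D,0)→(E,0,-1)
state=E head=-1 tape=__0[0]0000111   (E,0)→(B,0,-1)
state=B head=-2 tape=__[0]00000111   (B,0)→(D,0,+1)
state=D head=-1 tape=__0[0]0000111   (D,0)→(E,0,-1)
state=E head=-2 tape=__[0]00000111   (E,0)→(B,0,-1)
state=B head=-3 tape=_[_]000000111   (B,_)→(C,_,0)
state=C head=-3 tape=_[_]000000111   (C,_)→(B,0,+1)
state=B head=-2 tape=_0[0]00000111   (B,0)→(D,0,+1)
state=D head=-1 tape=_00[0]0000111   (D,0)→(E,0,-1)
state=E head=-2 tape=_0[0]00000111   (E,0)→(B,0,-1)
state=B head=-3 tape=_[0]000000111   (B,0)→(D,0,+1)
state=D head=-2 tape=_0[0]00000111   (D,0)→(E,0,-1)
state=E head=-3 tape=_[0]000000111   (E,0)→(B,0,-1)
state=B head=-4 tape=[_]0000000111   (B,_)→(C,_,0)
state=C head=-4 tape=[_]0000000111
After 34 steps: state C, head at -4, tape 0000000111.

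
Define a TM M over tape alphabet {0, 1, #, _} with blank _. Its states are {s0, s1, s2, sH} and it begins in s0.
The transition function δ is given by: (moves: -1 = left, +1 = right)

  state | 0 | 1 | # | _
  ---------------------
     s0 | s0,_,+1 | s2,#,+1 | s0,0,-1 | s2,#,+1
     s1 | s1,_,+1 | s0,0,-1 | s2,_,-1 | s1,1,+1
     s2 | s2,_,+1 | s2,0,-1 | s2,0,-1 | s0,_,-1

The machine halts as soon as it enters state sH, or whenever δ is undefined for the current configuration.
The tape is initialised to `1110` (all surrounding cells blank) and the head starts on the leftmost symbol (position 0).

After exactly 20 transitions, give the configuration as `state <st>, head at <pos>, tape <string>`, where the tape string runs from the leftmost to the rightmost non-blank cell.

state s0, head at -2, tape #_#_0010

state=s0 head=0 tape=____[1]110   (s0,1)→(s2,#,+1)
state=s2 head=1 tape=____#[1]10   (s2,1)→(s2,0,-1)
state=s2 head=0 tape=____[#]010   (s2,#)→(s2,0,-1)
state=s2 head=-1 tape=___[_]0010   (s2,_)→(s0,_,-1)
state=s0 head=-2 tape=__[_]_0010   (s0,_)→(s2,#,+1)
state=s2 head=-1 tape=__#[_]0010   (s2,_)→(s0,_,-1)
state=s0 head=-2 tape=__[#]_0010   (s0,#)→(s0,0,-1)
state=s0 head=-3 tape=_[_]0_0010   (s0,_)→(s2,#,+1)
state=s2 head=-2 tape=_#[0]_0010   (s2,0)→(s2,_,+1)
state=s2 head=-1 tape=_#_[_]0010   (s2,_)→(s0,_,-1)
state=s0 head=-2 tape=_#[_]_0010   (s0,_)→(s2,#,+1)
state=s2 head=-1 tape=_##[_]0010   (s2,_)→(s0,_,-1)
state=s0 head=-2 tape=_#[#]_0010   (s0,#)→(s0,0,-1)
state=s0 head=-3 tape=_[#]0_0010   (s0,#)→(s0,0,-1)
state=s0 head=-4 tape=[_]00_0010   (s0,_)→(s2,#,+1)
state=s2 head=-3 tape=#[0]0_0010   (s2,0)→(s2,_,+1)
state=s2 head=-2 tape=#_[0]_0010   (s2,0)→(s2,_,+1)
state=s2 head=-1 tape=#__[_]0010   (s2,_)→(s0,_,-1)
state=s0 head=-2 tape=#_[_]_0010   (s0,_)→(s2,#,+1)
state=s2 head=-1 tape=#_#[_]0010   (s2,_)→(s0,_,-1)
state=s0 head=-2 tape=#_[#]_0010
After 20 steps: state s0, head at -2, tape #_#_0010.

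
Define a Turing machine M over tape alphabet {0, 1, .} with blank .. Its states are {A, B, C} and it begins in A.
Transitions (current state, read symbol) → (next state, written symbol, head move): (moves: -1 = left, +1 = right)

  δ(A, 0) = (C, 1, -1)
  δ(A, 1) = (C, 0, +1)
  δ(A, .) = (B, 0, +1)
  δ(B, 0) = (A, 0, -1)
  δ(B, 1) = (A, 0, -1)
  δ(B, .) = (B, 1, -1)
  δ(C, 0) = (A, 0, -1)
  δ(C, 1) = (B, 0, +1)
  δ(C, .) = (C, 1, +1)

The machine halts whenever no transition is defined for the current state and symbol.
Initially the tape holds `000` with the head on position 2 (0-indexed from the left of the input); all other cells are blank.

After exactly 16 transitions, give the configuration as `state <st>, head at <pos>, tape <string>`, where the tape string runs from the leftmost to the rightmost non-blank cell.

state A, head at -2, tape 00001

state=A head=2 tape=..00[0]   (A,0)→(C,1,-1)
state=C head=1 tape=..0[0]1   (C,0)→(A,0,-1)
state=A head=0 tape=..[0]01   (A,0)→(C,1,-1)
state=C head=-1 tape=.[.]101   (C,.)→(C,1,+1)
state=C head=0 tape=.1[1]01   (C,1)→(B,0,+1)
state=B head=1 tape=.10[0]1   (B,0)→(A,0,-1)
state=A head=0 tape=.1[0]01   (A,0)→(C,1,-1)
state=C head=-1 tape=.[1]101   (C,1)→(B,0,+1)
state=B head=0 tape=.0[1]01   (B,1)→(A,0,-1)
state=A head=-1 tape=.[0]001   (A,0)→(C,1,-1)
state=C head=-2 tape=[.]1001   (C,.)→(C,1,+1)
state=C head=-1 tape=1[1]001   (C,1)→(B,0,+1)
state=B head=0 tape=10[0]01   (B,0)→(A,0,-1)
state=A head=-1 tape=1[0]001   (A,0)→(C,1,-1)
state=C head=-2 tape=[1]1001   (C,1)→(B,0,+1)
state=B head=-1 tape=0[1]001   (B,1)→(A,0,-1)
state=A head=-2 tape=[0]0001
After 16 steps: state A, head at -2, tape 00001.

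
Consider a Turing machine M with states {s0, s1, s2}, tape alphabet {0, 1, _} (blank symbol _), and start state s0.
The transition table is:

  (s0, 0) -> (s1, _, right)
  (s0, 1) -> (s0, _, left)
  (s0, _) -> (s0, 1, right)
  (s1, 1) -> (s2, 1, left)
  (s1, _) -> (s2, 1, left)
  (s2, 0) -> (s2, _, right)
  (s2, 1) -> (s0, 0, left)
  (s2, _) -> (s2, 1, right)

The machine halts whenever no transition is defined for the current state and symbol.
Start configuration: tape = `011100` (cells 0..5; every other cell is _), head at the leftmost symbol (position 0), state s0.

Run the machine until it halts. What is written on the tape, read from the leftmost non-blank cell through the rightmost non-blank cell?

s0 | ___[0]11100   read 0 → write _, move right, go to s1
s1 | ____[1]1100   read 1 → write 1, move left, go to s2
s2 | ___[_]11100   read _ → write 1, move right, go to s2
s2 | ___1[1]1100   read 1 → write 0, move left, go to s0
s0 | ___[1]01100   read 1 → write _, move left, go to s0
s0 | __[_]_01100   read _ → write 1, move right, go to s0
s0 | __1[_]01100   read _ → write 1, move right, go to s0
s0 | __11[0]1100   read 0 → write _, move right, go to s1
s1 | __11_[1]100   read 1 → write 1, move left, go to s2
s2 | __11[_]1100   read _ → write 1, move right, go to s2
s2 | __111[1]100   read 1 → write 0, move left, go to s0
s0 | __11[1]0100   read 1 → write _, move left, go to s0
s0 | __1[1]_0100   read 1 → write _, move left, go to s0
s0 | __[1]__0100   read 1 → write _, move left, go to s0
s0 | _[_]___0100   read _ → write 1, move right, go to s0
s0 | _1[_]__0100   read _ → write 1, move right, go to s0
s0 | _11[_]_0100   read _ → write 1, move right, go to s0
s0 | _111[_]0100   read _ → write 1, move right, go to s0
s0 | _1111[0]100   read 0 → write _, move right, go to s1
s1 | _1111_[1]00   read 1 → write 1, move left, go to s2
s2 | _1111[_]100   read _ → write 1, move right, go to s2
s2 | _11111[1]00   read 1 → write 0, move left, go to s0
s0 | _1111[1]000   read 1 → write _, move left, go to s0
s0 | _111[1]_000   read 1 → write _, move left, go to s0
s0 | _11[1]__000   read 1 → write _, move left, go to s0
s0 | _1[1]___000   read 1 → write _, move left, go to s0
s0 | _[1]____000   read 1 → write _, move left, go to s0
s0 | [_]_____000   read _ → write 1, move right, go to s0
s0 | 1[_]____000   read _ → write 1, move right, go to s0
s0 | 11[_]___000   read _ → write 1, move right, go to s0
s0 | 111[_]__000   read _ → write 1, move right, go to s0
s0 | 1111[_]_000   read _ → write 1, move right, go to s0
s0 | 11111[_]000   read _ → write 1, move right, go to s0
s0 | 111111[0]00   read 0 → write _, move right, go to s1
s1 | 111111_[0]0
The non-blank tape span at halt is 111111_00.

111111_00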